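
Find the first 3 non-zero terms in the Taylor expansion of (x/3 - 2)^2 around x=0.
x^2/9 - 4·x/3 + 4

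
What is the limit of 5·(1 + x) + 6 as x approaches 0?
Direct substitution at x = 0 gives 11.

Final answer: 11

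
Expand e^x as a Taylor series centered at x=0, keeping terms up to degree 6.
x^6/720 + x^5/120 + x^4/24 + x^3/6 + x^2/2 + x + 1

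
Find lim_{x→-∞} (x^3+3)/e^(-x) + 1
The quotient is an ∞/∞ indeterminate form as x → -∞.
Compare growth rates of the dominant terms (exponentials ≫ polynomials ≫ logarithms), or apply L'Hôpital's rule; the quotient → 0.
Adding the constant: 0 + 1 = 1. Limit = 1.

Final answer: 1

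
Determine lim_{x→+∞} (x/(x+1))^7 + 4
As x → +∞: x/(x+1) = 1/(1 + 1/x) → 1, and the 7th power of a limit-1 base also → 1; with the additive constant, 1 + 4 = 5.
Limit = 5.

Final answer: 5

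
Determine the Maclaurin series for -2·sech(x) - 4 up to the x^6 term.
61·x^6/360 - 5·x^4/12 + x^2 - 6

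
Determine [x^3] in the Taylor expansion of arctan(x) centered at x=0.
Expand to order 3: arctan(x) = -x^3/3 + x + O(x^4).
The coefficient of x^3 is -1/3.

Final answer: -1/3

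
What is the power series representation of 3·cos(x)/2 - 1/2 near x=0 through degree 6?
-x^6/480 + x^4/16 - 3·x^2/4 + 1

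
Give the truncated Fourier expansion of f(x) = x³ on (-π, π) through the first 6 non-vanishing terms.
(-12 + 2·π^2)·sin(x) + (3/2 - π^2)·sin(2·x) + (-4/9 + 2·π^2/3)·sin(3·x) + (3/16 - π^2/2)·sin(4·x) + (-12/125 + 2·π^2/5)·sin(5·x) + (1/18 - π^2/3)·sin(6·x)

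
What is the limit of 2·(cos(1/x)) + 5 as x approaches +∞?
Evaluate the dominant behaviour as x → +∞; each term tends to a finite value or vanishes.
Limit = 7.

Final answer: 7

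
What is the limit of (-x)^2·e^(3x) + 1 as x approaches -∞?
The product is a 0·∞ indeterminate form at x → -∞.
Rewrite the product as (-x)^2 / e^(-3x) (an ∞/∞ form) and apply L'Hôpital, or use the standard hierarchy e^(3|x|) ≫ |(-x)^2| as x → -∞.
The indeterminate product → 0, so the limit = 1.

Final answer: 1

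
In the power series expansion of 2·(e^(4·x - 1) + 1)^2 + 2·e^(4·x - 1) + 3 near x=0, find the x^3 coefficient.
Expand to order 3: 2·(e^(4·x - 1) + 1)^2 + 2·e^(4·x - 1) + 3 = x^3·(64·e^(-1)/3 + 2·(64·e^(-2)/(e^(-1) + 1)^2 + 64·e^(-1)/(3·(e^(-1) + 1)))·(e^(-1) + 1)^2) + x^2·(16·e^(-1) + 2·(16·e^(-2)/(e^(-1) + 1)^2 + 16·e^(-1)/(e^(-1) + 1))·(e^(-1) + 1)^2) + x·(8·e^(-1) + 16·(e^(-1) + 1)·e^(-1)) + 2·e^(-1) + 3 + 2·(e^(-1) + 1)^2 + O(x^4).
The coefficient of x^3 is 64·e^(-1)/3 + 2·(64·e^(-2)/(e^(-1) + 1)^2 + 64·e^(-1)/(3·(e^(-1) + 1)))·(e^(-1) + 1)^2.

Final answer: 64·e^(-1)/3 + 2·(64·e^(-2)/(e^(-1) + 1)^2 + 64·e^(-1)/(3·(e^(-1) + 1)))·(e^(-1) + 1)^2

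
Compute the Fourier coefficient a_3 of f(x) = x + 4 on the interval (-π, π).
a_3 = (1/π) ∫_{-π}^{π} f(x)·cos(3x) dx.
Evaluate the integral (use parity and integration by parts as needed): a_3 = 0.

Final answer: 0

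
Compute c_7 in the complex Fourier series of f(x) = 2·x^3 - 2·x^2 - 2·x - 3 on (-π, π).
Compute the real Fourier coefficients first: a_7 = 8/49, b_7 = -220/343 + 4·π^2/7.
Then c_7 = (a_7 − i·b_7)/2 = 4/49 - 2·i·π^2/7 + 110·i/343.

Final answer: 4/49 - 2·i·π^2/7 + 110·i/343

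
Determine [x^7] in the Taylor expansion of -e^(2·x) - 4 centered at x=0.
Expand to order 7: -e^(2·x) - 4 = -8·x^7/315 - 4·x^6/45 - 4·x^5/15 - 2·x^4/3 - 4·x^3/3 - 2·x^2 - 2·x - 5 + O(x^8).
The coefficient of x^7 is -8/315.

Final answer: -8/315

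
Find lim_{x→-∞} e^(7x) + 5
Evaluate the dominant behaviour as x → -∞; each term tends to a finite value or vanishes.
Limit = 5.

Final answer: 5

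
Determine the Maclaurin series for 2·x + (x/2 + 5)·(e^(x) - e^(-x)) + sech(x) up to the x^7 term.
x^7/504 - 11·x^6/144 + x^5/12 + 3·x^4/8 + 5·x^3/3 + x^2/2 + 12·x + 1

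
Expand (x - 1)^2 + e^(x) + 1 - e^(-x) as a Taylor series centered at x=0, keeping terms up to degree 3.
x^3/3 + x^2 + 2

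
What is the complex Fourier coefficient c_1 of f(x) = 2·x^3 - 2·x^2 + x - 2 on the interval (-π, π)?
Compute the real Fourier coefficients first: a_1 = 8, b_1 = -22 + 4·π^2.
Then c_1 = (a_1 − i·b_1)/2 = 4 - 2·i·π^2 + 11·i.

Final answer: 4 - 2·i·π^2 + 11·i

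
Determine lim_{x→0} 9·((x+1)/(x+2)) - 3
Direct substitution at x = 0 gives 3/2.

Final answer: 3/2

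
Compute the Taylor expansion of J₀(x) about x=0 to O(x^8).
-x^6/2304 + x^4/64 - x^2/4 + 1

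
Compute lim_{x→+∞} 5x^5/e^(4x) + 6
The quotient is an ∞/∞ indeterminate form as x → +∞.
The exponential denominator e^(4x) dominates the polynomial numerator (e^x ≫ x^5 as x → ∞), so the quotient → 0.
Adding the constant: 0 + 6 = 6. Limit = 6.

Final answer: 6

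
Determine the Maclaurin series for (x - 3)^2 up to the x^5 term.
x^2 - 6·x + 9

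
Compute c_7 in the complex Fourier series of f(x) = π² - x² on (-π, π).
Compute the real Fourier coefficients first: a_7 = 4/49, b_7 = 0.
Then c_7 = (a_7 − i·b_7)/2 = 2/49.

Final answer: 2/49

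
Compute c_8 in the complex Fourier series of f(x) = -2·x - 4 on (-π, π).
Compute the real Fourier coefficients first: a_8 = 0, b_8 = 1/2.
Then c_8 = (a_8 − i·b_8)/2 = -i/4.

Final answer: -i/4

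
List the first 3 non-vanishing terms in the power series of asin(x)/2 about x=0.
3·x^5/80 + x^3/12 + x/2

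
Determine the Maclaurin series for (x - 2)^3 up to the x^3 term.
x^3 - 6·x^2 + 12·x - 8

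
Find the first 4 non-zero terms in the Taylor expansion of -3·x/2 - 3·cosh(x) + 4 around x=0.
-x^4/8 - 3·x^2/2 - 3·x/2 + 1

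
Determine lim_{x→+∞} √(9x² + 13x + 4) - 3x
As x → +∞: multiply by the conjugate to get (13x+4)/(√(9x²+13x+4)+3x); the denominator ~ 6x, so the limit is 13/6.
Limit = 13/6.

Final answer: 13/6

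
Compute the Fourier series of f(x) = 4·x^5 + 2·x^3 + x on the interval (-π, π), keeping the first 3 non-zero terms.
(-156·π^2 + 8·π^4 + 938)·sin(x) + (-4·π^4 - 28 + 18·π^2)·sin(2·x) + (-124·π^2/27 + 302/81 + 8·π^4/3)·sin(3·x)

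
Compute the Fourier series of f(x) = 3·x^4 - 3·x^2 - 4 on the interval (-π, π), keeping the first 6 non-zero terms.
(156 - 24·π^2)·cos(x) + (-12 + 6·π^2)·cos(2·x) + (28/9 - 8·π^2/3)·cos(3·x) + (-21/16 + 3·π^2/2)·cos(4·x) + (444/625 - 24·π^2/25)·cos(5·x) - π^2 - 4 + 3·π^4/5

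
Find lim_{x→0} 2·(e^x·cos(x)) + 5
Direct substitution at x = 0 gives 7.

Final answer: 7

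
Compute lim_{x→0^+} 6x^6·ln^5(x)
This is a 0·∞ indeterminate form at x → 0⁺.
Rewrite the product as 6·ln^5(x) / x^(-6) and apply L'Hôpital, or use the standard hierarchy x^(-6) ≫ |ln x|^5 as x → 0⁺.
The indeterminate product → 0, so the limit = 0.

Final answer: 0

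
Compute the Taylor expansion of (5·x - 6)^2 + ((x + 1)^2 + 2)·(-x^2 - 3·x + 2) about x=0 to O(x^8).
-x^4 - 5·x^3 + 18·x^2 - 65·x + 42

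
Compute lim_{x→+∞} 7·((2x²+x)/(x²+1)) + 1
Evaluate the dominant behaviour as x → +∞; each term tends to a finite value or vanishes.
Limit = 15.

Final answer: 15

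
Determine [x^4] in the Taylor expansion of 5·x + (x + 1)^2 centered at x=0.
Expand to order 4: 5·x + (x + 1)^2 = x^2 + 7·x + 1 + O(x^5).
The coefficient of x^4 is 0.

Final answer: 0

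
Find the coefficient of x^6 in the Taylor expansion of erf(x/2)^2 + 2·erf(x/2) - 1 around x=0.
Expand to order 6: erf(x/2)^2 + 2·erf(x/2) - 1 = 7·x^6/(360·π) + x^5/(80·√(π)) - x^4/(6·π) - x^3/(6·√(π)) + x^2/π + 2·x/√(π) - 1 + O(x^7).
The coefficient of x^6 is 7/(360·π).

Final answer: 7/(360·π)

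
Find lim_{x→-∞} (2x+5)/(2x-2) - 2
Evaluate the dominant behaviour as x → -∞; each term tends to a finite value or vanishes.
Limit = -1.

Final answer: -1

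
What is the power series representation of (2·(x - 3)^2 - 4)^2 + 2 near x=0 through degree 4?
4·x^4 - 48·x^3 + 200·x^2 - 336·x + 198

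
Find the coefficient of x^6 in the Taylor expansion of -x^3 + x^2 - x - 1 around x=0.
Expand to order 6: -x^3 + x^2 - x - 1 = -x^3 + x^2 - x - 1 + O(x^7).
The coefficient of x^6 is 0.

Final answer: 0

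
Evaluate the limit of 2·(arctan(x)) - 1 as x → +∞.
Evaluate the dominant behaviour as x → +∞; each term tends to a finite value or vanishes.
Limit = -1 + π.

Final answer: -1 + π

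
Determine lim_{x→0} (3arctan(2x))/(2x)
Both numerator and denominator → 0 as x → 0; this is a 0/0 indeterminate form.
Expand each to leading order near x = 0: numerator ~ 6·x, denominator ~ 2·x.
The limit of the ratio is 3.

Final answer: 3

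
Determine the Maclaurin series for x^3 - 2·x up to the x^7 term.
x^3 - 2·x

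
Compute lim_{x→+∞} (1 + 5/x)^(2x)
As x → +∞: write (1 + 5/x)^(2x) = ((1 + 5/x)^x)^2 → (e^5)^2 = e^10.
Limit = e^(10).

Final answer: e^(10)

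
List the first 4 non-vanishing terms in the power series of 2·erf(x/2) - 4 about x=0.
x^5/(80·√(π)) - x^3/(6·√(π)) + 2·x/√(π) - 4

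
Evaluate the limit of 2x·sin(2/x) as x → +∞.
As x → +∞: let u = 2/x → 0⁺; then 2·x·sin(2/x) = 2·2·sin(u)/u → 2·2·1 = 4.
Limit = 4.

Final answer: 4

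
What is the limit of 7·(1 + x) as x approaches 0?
Direct substitution at x = 0 gives 7.

Final answer: 7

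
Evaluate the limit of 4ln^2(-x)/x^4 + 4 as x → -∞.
The quotient is an ∞/∞ indeterminate form as x → -∞.
Compare growth rates of the dominant terms (exponentials ≫ polynomials ≫ logarithms), or apply L'Hôpital's rule; the quotient → 0.
Adding the constant: 0 + 4 = 4. Limit = 4.

Final answer: 4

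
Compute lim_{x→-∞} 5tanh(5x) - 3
Evaluate the dominant behaviour as x → -∞; each term tends to a finite value or vanishes.
Limit = -8.

Final answer: -8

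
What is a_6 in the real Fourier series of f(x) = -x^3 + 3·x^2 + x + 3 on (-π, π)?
a_6 = (1/π) ∫_{-π}^{π} f(x)·cos(6x) dx.
Evaluate the integral (use parity and integration by parts as needed): a_6 = 1/3.

Final answer: 1/3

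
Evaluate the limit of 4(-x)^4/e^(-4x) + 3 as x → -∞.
The quotient is an ∞/∞ indeterminate form as x → -∞.
Compare growth rates of the dominant terms (exponentials ≫ polynomials ≫ logarithms), or apply L'Hôpital's rule; the quotient → 0.
Adding the constant: 0 + 3 = 3. Limit = 3.

Final answer: 3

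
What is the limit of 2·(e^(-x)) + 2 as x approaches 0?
Direct substitution at x = 0 gives 4.

Final answer: 4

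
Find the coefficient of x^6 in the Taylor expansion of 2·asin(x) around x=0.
Expand to order 6: 2·asin(x) = 3·x^5/20 + x^3/3 + 2·x + O(x^7).
The coefficient of x^6 is 0.

Final answer: 0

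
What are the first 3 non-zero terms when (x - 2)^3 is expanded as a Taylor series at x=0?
-6·x^2 + 12·x - 8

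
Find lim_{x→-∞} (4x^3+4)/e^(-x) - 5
The quotient is an ∞/∞ indeterminate form as x → -∞.
Compare growth rates of the dominant terms (exponentials ≫ polynomials ≫ logarithms), or apply L'Hôpital's rule; the quotient → 0.
Adding the constant: 0 - 5 = -5. Limit = -5.

Final answer: -5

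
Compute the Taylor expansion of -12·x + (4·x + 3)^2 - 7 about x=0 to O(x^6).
16·x^2 + 12·x + 2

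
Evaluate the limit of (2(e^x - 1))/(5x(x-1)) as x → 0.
Both numerator and denominator → 0 as x → 0; this is a 0/0 indeterminate form.
Expand each to leading order near x = 0: numerator ~ 2·x, denominator ~ -5·x.
The limit of the ratio is -2/5.

Final answer: -2/5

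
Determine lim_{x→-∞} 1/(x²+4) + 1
Evaluate the dominant behaviour as x → -∞; each term tends to a finite value or vanishes.
Limit = 1.

Final answer: 1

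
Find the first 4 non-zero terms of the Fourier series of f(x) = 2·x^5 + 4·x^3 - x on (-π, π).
(-72·π^2 + 4·π^4 + 430)·sin(x) + (-2·π^4 - 8 + 6·π^2)·sin(2·x) + (-8·π^2/27 - 38/81 + 4·π^4/3)·sin(3·x) + (-π^4 - 3·π^2/4 + 25/32)·sin(4·x)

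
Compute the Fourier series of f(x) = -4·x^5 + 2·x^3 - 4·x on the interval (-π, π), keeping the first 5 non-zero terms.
(-992 - 8·π^4 + 164·π^2)·sin(x) + (-22·π^2 + 37 + 4·π^4)·sin(2·x) + (-8·π^4/3 - 608/81 + 196·π^2/27)·sin(3·x) + (-7·π^2/2 + 53/16 + 2·π^4)·sin(4·x) + (-8·π^4/5 - 1312/625 + 52·π^2/25)·sin(5·x)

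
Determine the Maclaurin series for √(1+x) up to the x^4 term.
-5·x^4/128 + x^3/16 - x^2/8 + x/2 + 1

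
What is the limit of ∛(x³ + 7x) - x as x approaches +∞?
This is an ∞ − ∞ indeterminate form.
Multiply by (A² + AB + B²)/(A² + AB + B²) where A = ∛(x³+7x), B = x to use A³ − B³ = (A−B)(A²+AB+B²); the x³ terms cancel, leaving (7x)/(A²+AB+B²) with denominator ~ 3x², so the limit is 0.
Limit = 0.

Final answer: 0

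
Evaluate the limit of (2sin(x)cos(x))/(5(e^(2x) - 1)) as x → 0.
Both numerator and denominator → 0 as x → 0; this is a 0/0 indeterminate form.
Expand each to leading order near x = 0: numerator ~ 2·x, denominator ~ 10·x.
The limit of the ratio is 1/5.

Final answer: 1/5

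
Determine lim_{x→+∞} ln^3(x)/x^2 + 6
The quotient is an ∞/∞ indeterminate form as x → +∞.
The polynomial denominator x^2 dominates the logarithmic numerator (any positive power of x ≫ ln^3(x) as x → ∞), so the quotient → 0.
Adding the constant: 0 + 6 = 6. Limit = 6.

Final answer: 6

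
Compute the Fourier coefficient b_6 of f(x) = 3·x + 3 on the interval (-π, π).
b_6 = (1/π) ∫_{-π}^{π} f(x)·sin(6x) dx.
Evaluate the integral (use parity and integration by parts as needed): b_6 = -1.

Final answer: -1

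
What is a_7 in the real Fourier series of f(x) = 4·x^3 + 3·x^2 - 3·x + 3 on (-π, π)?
a_7 = (1/π) ∫_{-π}^{π} f(x)·cos(7x) dx.
Evaluate the integral (use parity and integration by parts as needed): a_7 = -12/49.

Final answer: -12/49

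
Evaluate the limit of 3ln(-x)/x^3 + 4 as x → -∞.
The quotient is an ∞/∞ indeterminate form as x → -∞.
Compare growth rates of the dominant terms (exponentials ≫ polynomials ≫ logarithms), or apply L'Hôpital's rule; the quotient → 0.
Adding the constant: 0 + 4 = 4. Limit = 4.

Final answer: 4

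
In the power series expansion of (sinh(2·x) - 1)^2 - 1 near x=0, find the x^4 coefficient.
Expand to order 4: (sinh(2·x) - 1)^2 - 1 = 16·x^4/3 - 8·x^3/3 + 4·x^2 - 4·x + O(x^5).
The coefficient of x^4 is 16/3.

Final answer: 16/3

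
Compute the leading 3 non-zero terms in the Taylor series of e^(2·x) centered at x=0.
2·x^2 + 2·x + 1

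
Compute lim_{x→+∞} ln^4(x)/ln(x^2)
This is an ∞/∞ indeterminate form as x → +∞.
Write ln(x^2) = 2·ln(x), reducing the quotient to ln^3(x)/2 → ∞.
Limit = ∞.

Final answer: ∞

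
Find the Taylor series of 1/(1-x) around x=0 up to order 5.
x^5 + x^4 + x^3 + x^2 + x + 1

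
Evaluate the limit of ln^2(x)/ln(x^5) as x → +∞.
This is an ∞/∞ indeterminate form as x → +∞.
Write ln(x^5) = 5·ln(x), reducing the quotient to ln(x)/5 → ∞.
Limit = ∞.

Final answer: ∞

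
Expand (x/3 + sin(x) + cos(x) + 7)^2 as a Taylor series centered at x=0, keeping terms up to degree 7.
-11·x^7/378 - x^6/72 + 37·x^5/90 + 17·x^4/36 - 4·x^3 - 56·x^2/9 + 64·x/3 + 64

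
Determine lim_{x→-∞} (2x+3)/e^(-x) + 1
The quotient is an ∞/∞ indeterminate form as x → -∞.
Compare growth rates of the dominant terms (exponentials ≫ polynomials ≫ logarithms), or apply L'Hôpital's rule; the quotient → 0.
Adding the constant: 0 + 1 = 1. Limit = 1.

Final answer: 1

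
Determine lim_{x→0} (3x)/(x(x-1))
Both numerator and denominator → 0 as x → 0; this is a 0/0 indeterminate form.
Expand each to leading order near x = 0: numerator ~ 3·x, denominator ~ -x.
The limit of the ratio is -3.

Final answer: -3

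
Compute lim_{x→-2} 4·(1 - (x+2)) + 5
Direct substitution at x = -2 gives 9.

Final answer: 9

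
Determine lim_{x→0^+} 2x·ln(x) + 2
The product is a 0·∞ indeterminate form at x → 0⁺.
Rewrite the product as 2·ln(x) / x^(-1) and apply L'Hôpital, or use the standard hierarchy x^(-1) ≫ |ln x| as x → 0⁺.
The indeterminate product → 0, so the limit = 2.

Final answer: 2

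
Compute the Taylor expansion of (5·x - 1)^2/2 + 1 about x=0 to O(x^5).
25·x^2/2 - 5·x + 3/2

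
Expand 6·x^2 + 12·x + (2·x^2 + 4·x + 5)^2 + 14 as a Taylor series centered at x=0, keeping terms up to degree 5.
4·x^4 + 16·x^3 + 42·x^2 + 52·x + 39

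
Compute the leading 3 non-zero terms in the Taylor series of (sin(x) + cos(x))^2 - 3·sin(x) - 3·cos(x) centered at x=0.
3·x^2/2 - x - 2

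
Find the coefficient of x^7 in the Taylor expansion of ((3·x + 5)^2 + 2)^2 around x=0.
Expand to order 7: ((3·x + 5)^2 + 2)^2 = 81·x^4 + 540·x^3 + 1386·x^2 + 1620·x + 729 + O(x^8).
The coefficient of x^7 is 0.

Final answer: 0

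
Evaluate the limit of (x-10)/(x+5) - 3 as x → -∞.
Evaluate the dominant behaviour as x → -∞; each term tends to a finite value or vanishes.
Limit = -2.

Final answer: -2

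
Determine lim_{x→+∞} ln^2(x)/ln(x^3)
This is an ∞/∞ indeterminate form as x → +∞.
Write ln(x^3) = 3·ln(x), reducing the quotient to ln(x)/3 → ∞.
Limit = ∞.

Final answer: ∞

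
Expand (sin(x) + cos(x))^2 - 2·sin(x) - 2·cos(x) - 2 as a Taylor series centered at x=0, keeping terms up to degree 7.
-x^7/40 + x^6/360 + x^5/4 - x^4/12 - x^3 + x^2 - 3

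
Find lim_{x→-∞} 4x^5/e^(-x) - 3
The quotient is an ∞/∞ indeterminate form as x → -∞.
Compare growth rates of the dominant terms (exponentials ≫ polynomials ≫ logarithms), or apply L'Hôpital's rule; the quotient → 0.
Adding the constant: 0 - 3 = -3. Limit = -3.

Final answer: -3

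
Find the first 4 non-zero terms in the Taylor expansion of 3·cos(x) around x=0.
-x^6/240 + x^4/8 - 3·x^2/2 + 3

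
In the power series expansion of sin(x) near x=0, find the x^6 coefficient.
Expand to order 6: sin(x) = x^5/120 - x^3/6 + x + O(x^7).
The coefficient of x^6 is 0.

Final answer: 0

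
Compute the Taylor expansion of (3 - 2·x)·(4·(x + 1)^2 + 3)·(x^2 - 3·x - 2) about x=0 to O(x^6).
-8·x^5 + 20·x^4 + 38·x^3 - x^2 - 83·x - 42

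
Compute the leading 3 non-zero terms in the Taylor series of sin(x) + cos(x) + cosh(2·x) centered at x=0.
3·x^2/2 + x + 2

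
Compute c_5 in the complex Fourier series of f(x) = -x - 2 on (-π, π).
Compute the real Fourier coefficients first: a_5 = 0, b_5 = -2/5.
Then c_5 = (a_5 − i·b_5)/2 = i/5.

Final answer: i/5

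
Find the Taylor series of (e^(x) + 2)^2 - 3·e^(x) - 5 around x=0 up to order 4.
17·x^4/24 + 3·x^3/2 + 5·x^2/2 + 3·x + 1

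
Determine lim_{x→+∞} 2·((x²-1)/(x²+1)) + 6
Evaluate the dominant behaviour as x → +∞; each term tends to a finite value or vanishes.
Limit = 8.

Final answer: 8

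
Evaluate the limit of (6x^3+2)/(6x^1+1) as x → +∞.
This is an ∞/∞ indeterminate form as x → +∞.
Divide numerator and denominator by x^3 and let the lower-order terms vanish; the numerator's degree 3 exceeds the denominator's degree 1, so the quotient diverges.
Limit = ∞.

Final answer: ∞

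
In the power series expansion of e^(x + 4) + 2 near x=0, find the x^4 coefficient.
Expand to order 4: e^(x + 4) + 2 = x^4·e^(4)/24 + x^3·e^(4)/6 + x^2·e^(4)/2 + x·e^(4) + 2 + e^(4) + O(x^5).
The coefficient of x^4 is e^(4)/24.

Final answer: e^(4)/24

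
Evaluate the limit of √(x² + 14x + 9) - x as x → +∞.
This is an ∞ − ∞ indeterminate form.
Multiply and divide by the conjugate √(x²+14x + 9) + x; the x² terms cancel, leaving (14x + 9)/(√(x²+14x + 9)+x) → 14/2 = 7.
Limit = 7.

Final answer: 7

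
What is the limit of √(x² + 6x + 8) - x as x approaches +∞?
This is an ∞ − ∞ indeterminate form.
Multiply and divide by the conjugate √(x²+6x + 8) + x; the x² terms cancel, leaving (6x + 8)/(√(x²+6x + 8)+x) → 6/2 = 3.
Limit = 3.

Final answer: 3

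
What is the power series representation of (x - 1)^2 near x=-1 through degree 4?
4 - 4·(x + 1) + (x + 1)^2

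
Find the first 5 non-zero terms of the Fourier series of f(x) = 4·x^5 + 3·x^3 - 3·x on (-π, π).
(-154·π^2 + 8·π^4 + 918)·sin(x) + (-4·π^4 - 45/2 + 17·π^2)·sin(2·x) + (-106·π^2/27 + 50/81 + 8·π^4/3)·sin(3·x) + (-2·π^4 + 9/8 + π^2)·sin(4·x) + (-738/625 - 2·π^2/25 + 8·π^4/5)·sin(5·x)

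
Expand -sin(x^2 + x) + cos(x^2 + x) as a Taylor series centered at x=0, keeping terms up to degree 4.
x^4/24 - 5·x^3/6 - 3·x^2/2 - x + 1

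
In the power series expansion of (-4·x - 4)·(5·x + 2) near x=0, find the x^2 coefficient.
Expand to order 2: (-4·x - 4)·(5·x + 2) = -20·x^2 - 28·x - 8 + O(x^3).
The coefficient of x^2 is -20.

Final answer: -20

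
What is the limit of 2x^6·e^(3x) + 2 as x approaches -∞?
The product is a 0·∞ indeterminate form at x → -∞.
Rewrite the product as 2x^6 / e^(-3x) (an ∞/∞ form) and apply L'Hôpital, or use the standard hierarchy e^(3|x|) ≫ |x^6| as x → -∞.
The indeterminate product → 0, so the limit = 2.

Final answer: 2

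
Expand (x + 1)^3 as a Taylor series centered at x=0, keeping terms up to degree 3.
x^3 + 3·x^2 + 3·x + 1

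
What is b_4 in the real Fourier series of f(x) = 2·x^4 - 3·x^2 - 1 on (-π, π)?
b_4 = (1/π) ∫_{-π}^{π} f(x)·sin(4x) dx.
Evaluate the integral (use parity and integration by parts as needed): b_4 = 0.

Final answer: 0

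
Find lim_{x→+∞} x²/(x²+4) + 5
Evaluate the dominant behaviour as x → +∞; each term tends to a finite value or vanishes.
Limit = 6.

Final answer: 6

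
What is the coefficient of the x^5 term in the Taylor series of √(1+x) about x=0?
Expand to order 5: √(1+x) = 7·x^5/256 - 5·x^4/128 + x^3/16 - x^2/8 + x/2 + 1 + O(x^6).
The coefficient of x^5 is 7/256.

Final answer: 7/256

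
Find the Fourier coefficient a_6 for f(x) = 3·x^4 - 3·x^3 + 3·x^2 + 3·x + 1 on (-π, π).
a_6 = (1/π) ∫_{-π}^{π} f(x)·cos(6x) dx.
Evaluate the integral (use parity and integration by parts as needed): a_6 = 2/9 + 2·π^2/3.

Final answer: 2/9 + 2·π^2/3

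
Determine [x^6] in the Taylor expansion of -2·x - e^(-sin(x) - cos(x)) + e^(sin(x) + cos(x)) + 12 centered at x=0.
17·e^(-1)/720 + 71·e/720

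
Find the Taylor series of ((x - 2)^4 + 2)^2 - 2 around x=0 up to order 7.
-16·x^7 + 112·x^6 - 448·x^5 + 1124·x^4 - 1824·x^3 + 1888·x^2 - 1152·x + 322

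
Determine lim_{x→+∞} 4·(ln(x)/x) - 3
Evaluate the dominant behaviour as x → +∞; each term tends to a finite value or vanishes.
Limit = -3.

Final answer: -3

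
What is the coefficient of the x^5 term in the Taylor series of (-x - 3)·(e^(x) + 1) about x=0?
Expand to order 5: (-x - 3)·(e^(x) + 1) = -x^5/15 - 7·x^4/24 - x^3 - 5·x^2/2 - 5·x - 6 + O(x^6).
The coefficient of x^5 is -1/15.

Final answer: -1/15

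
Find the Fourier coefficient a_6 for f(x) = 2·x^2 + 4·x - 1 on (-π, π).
a_6 = (1/π) ∫_{-π}^{π} f(x)·cos(6x) dx.
Evaluate the integral (use parity and integration by parts as needed): a_6 = 2/9.

Final answer: 2/9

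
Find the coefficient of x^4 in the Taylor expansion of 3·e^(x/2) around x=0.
Expand to order 4: 3·e^(x/2) = x^4/128 + x^3/16 + 3·x^2/8 + 3·x/2 + 3 + O(x^5).
The coefficient of x^4 is 1/128.

Final answer: 1/128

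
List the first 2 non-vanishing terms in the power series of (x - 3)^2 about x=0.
9 - 6·x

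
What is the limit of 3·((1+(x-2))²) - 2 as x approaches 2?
Direct substitution at x = 2 gives 1.

Final answer: 1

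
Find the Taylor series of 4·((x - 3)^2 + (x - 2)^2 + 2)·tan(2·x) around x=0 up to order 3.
176·x^3 - 80·x^2 + 120·x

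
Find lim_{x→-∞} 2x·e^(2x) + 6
The product is a 0·∞ indeterminate form at x → -∞.
Rewrite the product as 2x / e^(-2x) (an ∞/∞ form) and apply L'Hôpital, or use the standard hierarchy e^(2|x|) ≫ |x| as x → -∞.
The indeterminate product → 0, so the limit = 6.

Final answer: 6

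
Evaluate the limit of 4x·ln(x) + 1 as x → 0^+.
The product is a 0·∞ indeterminate form at x → 0⁺.
Rewrite the product as 4·ln(x) / x^(-1) and apply L'Hôpital, or use the standard hierarchy x^(-1) ≫ |ln x| as x → 0⁺.
The indeterminate product → 0, so the limit = 1.

Final answer: 1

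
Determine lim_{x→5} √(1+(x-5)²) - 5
Direct substitution at x = 5 gives -4.

Final answer: -4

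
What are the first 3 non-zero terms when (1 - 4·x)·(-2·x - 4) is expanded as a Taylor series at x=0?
8·x^2 + 14·x - 4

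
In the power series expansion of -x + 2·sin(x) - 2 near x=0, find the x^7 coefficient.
Expand to order 7: -x + 2·sin(x) - 2 = -x^7/2520 + x^5/60 - x^3/3 + x - 2 + O(x^8).
The coefficient of x^7 is -1/2520.

Final answer: -1/2520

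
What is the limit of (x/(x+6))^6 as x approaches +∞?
As x → +∞: x/(x+6) = 1/(1 + 6/x) → 1, and the 6th power of a limit-1 base also → 1.
Limit = 1.

Final answer: 1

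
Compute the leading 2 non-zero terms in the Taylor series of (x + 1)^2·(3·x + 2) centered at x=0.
7·x + 2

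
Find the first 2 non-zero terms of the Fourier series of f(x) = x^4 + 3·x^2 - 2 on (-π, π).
(36 - 8·π^2)·cos(x) - 2 + π^2 + π^4/5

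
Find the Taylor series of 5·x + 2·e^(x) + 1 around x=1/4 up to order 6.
9/4 + 2·e^(1/4) + (2·e^(1/4) + 5)·(x - 1/4) + e^(1/4)·(x - 1/4)^2 + e^(1/4)·(x - 1/4)^3/3 + e^(1/4)·(x - 1/4)^4/12 + e^(1/4)·(x - 1/4)^5/60 + e^(1/4)·(x - 1/4)^6/360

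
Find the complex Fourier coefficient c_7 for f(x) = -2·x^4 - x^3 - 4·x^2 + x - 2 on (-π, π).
Compute the real Fourier coefficients first: a_7 = 688/2401 + 16·π^2/49, b_7 = 110/343 - 2·π^2/7.
Then c_7 = (a_7 − i·b_7)/2 = 344/2401 + 8·π^2/49 - 55·i/343 + i·π^2/7.

Final answer: 344/2401 + 8·π^2/49 - 55·i/343 + i·π^2/7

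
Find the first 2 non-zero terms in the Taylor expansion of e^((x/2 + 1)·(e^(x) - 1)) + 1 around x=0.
x + 2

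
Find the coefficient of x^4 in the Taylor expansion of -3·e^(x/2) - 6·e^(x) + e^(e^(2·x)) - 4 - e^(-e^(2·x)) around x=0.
Expand to order 4: -3·e^(x/2) - 6·e^(x) + e^(e^(2·x)) - 4 - e^(-e^(2·x)) = x^4·(-33/128 - 2·e^(-1)/3 + 10·e) + x^3·(-17/16 - 4·e^(-1)/3 + 20·e/3) + x^2·(-27/8 + 4·e) + x·(-15/2 + 2·e^(-1) + 2·e) - 13 - e^(-1) + e + O(x^5).
The coefficient of x^4 is -33/128 - 2·e^(-1)/3 + 10·e.

Final answer: -33/128 - 2·e^(-1)/3 + 10·e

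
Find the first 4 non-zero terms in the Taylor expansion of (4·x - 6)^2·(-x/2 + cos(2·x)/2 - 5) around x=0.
40·x^3 - 84·x^2 + 198·x - 162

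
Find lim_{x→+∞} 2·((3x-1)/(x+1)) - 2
Evaluate the dominant behaviour as x → +∞; each term tends to a finite value or vanishes.
Limit = 4.

Final answer: 4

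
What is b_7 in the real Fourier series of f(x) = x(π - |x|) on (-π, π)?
b_7 = (1/π) ∫_{-π}^{π} f(x)·sin(7x) dx.
Evaluate the integral (use parity and integration by parts as needed): b_7 = 8/(343·π).

Final answer: 8/(343·π)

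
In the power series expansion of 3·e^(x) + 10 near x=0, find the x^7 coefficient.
Expand to order 7: 3·e^(x) + 10 = x^7/1680 + x^6/240 + x^5/40 + x^4/8 + x^3/2 + 3·x^2/2 + 3·x + 13 + O(x^8).
The coefficient of x^7 is 1/1680.

Final answer: 1/1680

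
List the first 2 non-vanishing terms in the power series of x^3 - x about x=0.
x^3 - x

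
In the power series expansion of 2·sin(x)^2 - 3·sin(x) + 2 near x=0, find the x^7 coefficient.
Expand to order 7: 2·sin(x)^2 - 3·sin(x) + 2 = x^7/1680 + 4·x^6/45 - x^5/40 - 2·x^4/3 + x^3/2 + 2·x^2 - 3·x + 2 + O(x^8).
The coefficient of x^7 is 1/1680.

Final answer: 1/1680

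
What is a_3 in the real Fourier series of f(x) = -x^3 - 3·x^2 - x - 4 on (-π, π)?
a_3 = (1/π) ∫_{-π}^{π} f(x)·cos(3x) dx.
Evaluate the integral (use parity and integration by parts as needed): a_3 = 4/3.

Final answer: 4/3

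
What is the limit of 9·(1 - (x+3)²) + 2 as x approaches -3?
Direct substitution at x = -3 gives 11.

Final answer: 11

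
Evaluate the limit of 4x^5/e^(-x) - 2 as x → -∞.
The quotient is an ∞/∞ indeterminate form as x → -∞.
Compare growth rates of the dominant terms (exponentials ≫ polynomials ≫ logarithms), or apply L'Hôpital's rule; the quotient → 0.
Adding the constant: 0 - 2 = -2. Limit = -2.

Final answer: -2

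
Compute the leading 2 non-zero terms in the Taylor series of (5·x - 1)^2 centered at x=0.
1 - 10·x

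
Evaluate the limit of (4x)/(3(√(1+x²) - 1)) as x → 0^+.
Both numerator and denominator → 0 as x → 0^+; this is a 0/0 indeterminate form.
Expand each to leading order near x = 0: numerator ~ 4·x, denominator ~ 3·x^2/2.
The limit of the ratio is ∞.

Final answer: ∞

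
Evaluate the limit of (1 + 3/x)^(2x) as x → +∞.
As x → +∞: write (1 + 3/x)^(2x) = ((1 + 3/x)^x)^2 → (e^3)^2 = e^6.
Limit = e^(6).

Final answer: e^(6)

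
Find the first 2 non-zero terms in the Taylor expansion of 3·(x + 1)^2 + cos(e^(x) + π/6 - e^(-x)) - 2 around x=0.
5·x + √(3)/2 + 1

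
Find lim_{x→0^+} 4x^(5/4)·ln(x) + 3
The product is a 0·∞ indeterminate form at x → 0⁺.
Rewrite the product as 4·ln(x) / x^(-5/4) and apply L'Hôpital, or use the standard hierarchy x^(-5/4) ≫ |ln x| as x → 0⁺.
The indeterminate product → 0, so the limit = 3.

Final answer: 3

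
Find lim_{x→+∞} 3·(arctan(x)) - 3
Evaluate the dominant behaviour as x → +∞; each term tends to a finite value or vanishes.
Limit = -3 + 3·π/2.

Final answer: -3 + 3·π/2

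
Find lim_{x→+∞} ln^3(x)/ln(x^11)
This is an ∞/∞ indeterminate form as x → +∞.
Write ln(x^11) = 11·ln(x), reducing the quotient to ln^2(x)/11 → ∞.
Limit = ∞.

Final answer: ∞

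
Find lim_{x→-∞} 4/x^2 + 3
Evaluate the dominant behaviour as x → -∞; each term tends to a finite value or vanishes.
Limit = 3.

Final answer: 3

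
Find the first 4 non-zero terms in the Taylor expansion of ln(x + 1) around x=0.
-x^4/4 + x^3/3 - x^2/2 + x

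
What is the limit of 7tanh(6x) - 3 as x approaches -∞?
Evaluate the dominant behaviour as x → -∞; each term tends to a finite value or vanishes.
Limit = -10.

Final answer: -10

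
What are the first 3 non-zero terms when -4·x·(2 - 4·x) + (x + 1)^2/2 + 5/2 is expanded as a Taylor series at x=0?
33·x^2/2 - 7·x + 3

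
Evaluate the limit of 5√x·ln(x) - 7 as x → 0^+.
The product is a 0·∞ indeterminate form at x → 0⁺.
Rewrite the product as 5·ln(x) / x^(-1/2) and apply L'Hôpital, or use the standard hierarchy x^(-1/2) ≫ |ln x| as x → 0⁺.
The indeterminate product → 0, so the limit = -7.

Final answer: -7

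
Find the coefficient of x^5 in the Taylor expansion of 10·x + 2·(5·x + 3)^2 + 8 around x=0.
Expand to order 5: 10·x + 2·(5·x + 3)^2 + 8 = 50·x^2 + 70·x + 26 + O(x^6).
The coefficient of x^5 is 0.

Final answer: 0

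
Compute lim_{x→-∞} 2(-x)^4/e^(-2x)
This is an ∞/∞ indeterminate form as x → -∞.
Compare growth rates of the dominant terms (exponentials ≫ polynomials ≫ logarithms), or apply L'Hôpital's rule; the quotient → 0.
Limit = 0.

Final answer: 0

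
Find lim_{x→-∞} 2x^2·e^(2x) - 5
The product is a 0·∞ indeterminate form at x → -∞.
Rewrite the product as 2x^2 / e^(-2x) (an ∞/∞ form) and apply L'Hôpital, or use the standard hierarchy e^(2|x|) ≫ |x^2| as x → -∞.
The indeterminate product → 0, so the limit = -5.

Final answer: -5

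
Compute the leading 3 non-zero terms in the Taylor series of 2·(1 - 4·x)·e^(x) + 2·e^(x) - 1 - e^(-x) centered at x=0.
-13·x^2/2 - 3·x + 2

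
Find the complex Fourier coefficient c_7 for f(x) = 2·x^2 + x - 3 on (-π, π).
Compute the real Fourier coefficients first: a_7 = -8/49, b_7 = 2/7.
Then c_7 = (a_7 − i·b_7)/2 = -4/49 - i/7.

Final answer: -4/49 - i/7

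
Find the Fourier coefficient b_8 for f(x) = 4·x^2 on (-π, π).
b_8 = (1/π) ∫_{-π}^{π} f(x)·sin(8x) dx.
Evaluate the integral (use parity and integration by parts as needed): b_8 = 0.

Final answer: 0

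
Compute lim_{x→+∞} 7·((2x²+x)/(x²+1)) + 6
Evaluate the dominant behaviour as x → +∞; each term tends to a finite value or vanishes.
Limit = 20.

Final answer: 20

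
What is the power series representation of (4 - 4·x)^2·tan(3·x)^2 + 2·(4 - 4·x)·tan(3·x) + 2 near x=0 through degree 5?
-7344·x^5/5 + 936·x^4 - 216·x^3 + 120·x^2 + 24·x + 2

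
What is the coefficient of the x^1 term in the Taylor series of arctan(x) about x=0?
Expand to order 1: arctan(x) = x + O(x^2).
The coefficient of x^1 is 1.

Final answer: 1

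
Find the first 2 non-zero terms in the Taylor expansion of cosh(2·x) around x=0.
2·x^2 + 1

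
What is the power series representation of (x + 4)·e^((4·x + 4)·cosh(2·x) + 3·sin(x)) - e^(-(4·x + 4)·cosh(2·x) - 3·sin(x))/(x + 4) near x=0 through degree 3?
x^3·(2543·e^(-4)/768 + 3091·e^(4)/6) + x^2·(-293·e^(-4)/64 + 137·e^(4)) + x·(29·e^(-4)/16 + 29·e^(4)) - e^(-4)/4 + 4·e^(4)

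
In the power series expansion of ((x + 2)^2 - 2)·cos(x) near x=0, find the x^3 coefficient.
Expand to order 3: ((x + 2)^2 - 2)·cos(x) = -2·x^3 + 4·x + 2 + O(x^4).
The coefficient of x^3 is -2.

Final answer: -2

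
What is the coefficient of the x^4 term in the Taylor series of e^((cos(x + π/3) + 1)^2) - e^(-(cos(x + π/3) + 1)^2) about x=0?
Expand to order 4: e^((cos(x + π/3) + 1)^2) - e^(-(cos(x + π/3) + 1)^2) = x^4·(-61·e^(9/4)/128 + 29·e^(-9/4)/128) + x^3·(-19·√(3)·e^(9/4)/16 - 19·√(3)·e^(-9/4)/16) + x^2·(-27·e^(-9/4)/8 + 27·e^(9/4)/8) + x·(-3·√(3)·e^(9/4)/2 - 3·√(3)·e^(-9/4)/2) - e^(-9/4) + e^(9/4) + O(x^5).
The coefficient of x^4 is -61·e^(9/4)/128 + 29·e^(-9/4)/128.

Final answer: -61·e^(9/4)/128 + 29·e^(-9/4)/128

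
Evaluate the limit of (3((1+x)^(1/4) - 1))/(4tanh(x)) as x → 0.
Both numerator and denominator → 0 as x → 0; this is a 0/0 indeterminate form.
Expand each to leading order near x = 0: numerator ~ 3·x/4, denominator ~ 4·x.
The limit of the ratio is 3/16.

Final answer: 3/16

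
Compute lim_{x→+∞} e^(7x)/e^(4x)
This is an ∞/∞ indeterminate form as x → +∞.
Rewrite e^(7x)/e^(4x) = e^((7−4)x) = e^(3x); the exponent coefficient is 3 > 0 so e^(3x) → ∞.
Limit = ∞.

Final answer: ∞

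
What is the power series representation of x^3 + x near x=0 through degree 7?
x^3 + x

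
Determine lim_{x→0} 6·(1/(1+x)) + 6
Direct substitution at x = 0 gives 12.

Final answer: 12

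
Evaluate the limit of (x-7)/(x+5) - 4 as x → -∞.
Evaluate the dominant behaviour as x → -∞; each term tends to a finite value or vanishes.
Limit = -3.

Final answer: -3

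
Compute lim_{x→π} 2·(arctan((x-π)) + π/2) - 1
Direct substitution at x = π gives -1 + π.

Final answer: -1 + π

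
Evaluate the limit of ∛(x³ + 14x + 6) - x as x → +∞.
This is an ∞ − ∞ indeterminate form.
Multiply by (A² + AB + B²)/(A² + AB + B²) where A = ∛(x³+14x + 6), B = x to use A³ − B³ = (A−B)(A²+AB+B²); the x³ terms cancel, leaving (14x + 6)/(A²+AB+B²) with denominator ~ 3x², so the limit is 0.
Limit = 0.

Final answer: 0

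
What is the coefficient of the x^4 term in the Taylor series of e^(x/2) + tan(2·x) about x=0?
Expand to order 4: e^(x/2) + tan(2·x) = x^4/384 + 43·x^3/16 + x^2/8 + 5·x/2 + 1 + O(x^5).
The coefficient of x^4 is 1/384.

Final answer: 1/384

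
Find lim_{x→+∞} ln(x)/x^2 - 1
The quotient is an ∞/∞ indeterminate form as x → +∞.
The polynomial denominator x^2 dominates the logarithmic numerator (any positive power of x ≫ ln(x) as x → ∞), so the quotient → 0.
Adding the constant: 0 - 1 = -1. Limit = -1.

Final answer: -1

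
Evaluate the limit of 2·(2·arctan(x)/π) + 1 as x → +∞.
Evaluate the dominant behaviour as x → +∞; each term tends to a finite value or vanishes.
Limit = 3.

Final answer: 3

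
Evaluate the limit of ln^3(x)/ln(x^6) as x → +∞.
This is an ∞/∞ indeterminate form as x → +∞.
Write ln(x^6) = 6·ln(x), reducing the quotient to ln^2(x)/6 → ∞.
Limit = ∞.

Final answer: ∞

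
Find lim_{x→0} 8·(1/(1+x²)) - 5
Direct substitution at x = 0 gives 3.

Final answer: 3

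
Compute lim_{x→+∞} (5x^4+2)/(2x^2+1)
This is an ∞/∞ indeterminate form as x → +∞.
Divide numerator and denominator by x^4 and let the lower-order terms vanish; the numerator's degree 4 exceeds the denominator's degree 2, so the quotient diverges.
Limit = ∞.

Final answer: ∞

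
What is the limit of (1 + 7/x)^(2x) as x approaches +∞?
As x → +∞: write (1 + 7/x)^(2x) = ((1 + 7/x)^x)^2 → (e^7)^2 = e^14.
Limit = e^(14).

Final answer: e^(14)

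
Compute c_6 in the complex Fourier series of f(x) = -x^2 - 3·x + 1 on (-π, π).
Compute the real Fourier coefficients first: a_6 = -1/9, b_6 = 1.
Then c_6 = (a_6 − i·b_6)/2 = -1/18 - i/2.

Final answer: -1/18 - i/2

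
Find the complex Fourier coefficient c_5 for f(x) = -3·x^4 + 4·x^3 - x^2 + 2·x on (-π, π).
Compute the real Fourier coefficients first: a_5 = -44/625 + 24·π^2/25, b_5 = 52/125 + 8·π^2/5.
Then c_5 = (a_5 − i·b_5)/2 = -22/625 + 12·π^2/25 - 4·i·π^2/5 - 26·i/125.

Final answer: -22/625 + 12·π^2/25 - 4·i·π^2/5 - 26·i/125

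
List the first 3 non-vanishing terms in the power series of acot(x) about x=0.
x^3/3 - x + π/2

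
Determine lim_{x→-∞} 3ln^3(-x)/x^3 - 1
The quotient is an ∞/∞ indeterminate form as x → -∞.
Compare growth rates of the dominant terms (exponentials ≫ polynomials ≫ logarithms), or apply L'Hôpital's rule; the quotient → 0.
Adding the constant: 0 - 1 = -1. Limit = -1.

Final answer: -1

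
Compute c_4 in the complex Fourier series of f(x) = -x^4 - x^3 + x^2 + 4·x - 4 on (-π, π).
Compute the real Fourier coefficients first: a_4 = 7/16 - π^2/2, b_4 = -35/16 + π^2/2.
Then c_4 = (a_4 − i·b_4)/2 = -π^2/4 + 7/32 - i·π^2/4 + 35·i/32.

Final answer: -π^2/4 + 7/32 - i·π^2/4 + 35·i/32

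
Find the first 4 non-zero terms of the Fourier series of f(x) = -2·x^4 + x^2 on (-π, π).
(-100 + 16·π^2)·cos(x) + (7 - 4·π^2)·cos(2·x) + (-44/27 + 16·π^2/9)·cos(3·x) - 2·π^4/5 + π^2/3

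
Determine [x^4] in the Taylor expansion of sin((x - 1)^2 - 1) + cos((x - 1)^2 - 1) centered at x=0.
Expand to order 4: sin((x - 1)^2 - 1) + cos((x - 1)^2 - 1) = -11·x^4/6 + 10·x^3/3 - x^2 - 2·x + 1 + O(x^5).
The coefficient of x^4 is -11/6.

Final answer: -11/6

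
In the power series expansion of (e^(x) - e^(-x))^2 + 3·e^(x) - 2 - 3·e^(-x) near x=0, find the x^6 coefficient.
Expand to order 6: (e^(x) - e^(-x))^2 + 3·e^(x) - 2 - 3·e^(-x) = 8·x^6/45 + x^5/20 + 4·x^4/3 + x^3 + 4·x^2 + 6·x - 2 + O(x^7).
The coefficient of x^6 is 8/45.

Final answer: 8/45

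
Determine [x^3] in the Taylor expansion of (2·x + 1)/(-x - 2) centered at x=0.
Expand to order 3: (2·x + 1)/(-x - 2) = -3·x^3/16 + 3·x^2/8 - 3·x/4 - 1/2 + O(x^4).
The coefficient of x^3 is -3/16.

Final answer: -3/16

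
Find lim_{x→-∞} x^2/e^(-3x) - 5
The quotient is an ∞/∞ indeterminate form as x → -∞.
Compare growth rates of the dominant terms (exponentials ≫ polynomials ≫ logarithms), or apply L'Hôpital's rule; the quotient → 0.
Adding the constant: 0 - 5 = -5. Limit = -5.

Final answer: -5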